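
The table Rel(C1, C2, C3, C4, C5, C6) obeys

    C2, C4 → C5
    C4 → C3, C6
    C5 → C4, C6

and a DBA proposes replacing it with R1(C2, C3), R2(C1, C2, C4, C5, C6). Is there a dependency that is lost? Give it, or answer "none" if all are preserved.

Check C4 → C3, C6: no single fragment contains all of {C3, C4, C6}, and the restricted closure of {C4} across the fragments never reaches {C3, C6}.
C2, C4 → C5 is preserved.
C5 → C4, C6 is preserved.

C4 → C3, C6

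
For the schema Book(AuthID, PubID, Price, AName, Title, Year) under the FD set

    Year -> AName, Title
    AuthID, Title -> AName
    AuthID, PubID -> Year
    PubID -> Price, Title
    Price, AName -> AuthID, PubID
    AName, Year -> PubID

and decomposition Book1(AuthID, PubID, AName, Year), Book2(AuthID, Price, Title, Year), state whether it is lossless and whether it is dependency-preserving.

lossless but not dependency-preserving

Lossless test: (AuthID, Year)⁺ = {AuthID, PubID, Price, AName, Title, Year}, which contains all of one fragment — lossless.
Dependency preservation: the restricted closure of {AuthID, Title} across the fragments never reaches {AName}, so AuthID, Title → AName cannot be enforced without a join — not preserved.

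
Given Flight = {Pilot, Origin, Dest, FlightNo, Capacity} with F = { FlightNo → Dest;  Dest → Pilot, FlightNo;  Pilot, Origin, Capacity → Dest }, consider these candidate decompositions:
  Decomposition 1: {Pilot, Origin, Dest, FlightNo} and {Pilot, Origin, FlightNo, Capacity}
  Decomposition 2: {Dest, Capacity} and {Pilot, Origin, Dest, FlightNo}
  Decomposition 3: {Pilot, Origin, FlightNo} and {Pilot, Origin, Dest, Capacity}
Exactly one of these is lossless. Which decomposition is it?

Decomposition 1: common = {Pilot, Origin, FlightNo}, closure = {Pilot, Origin, Dest, FlightNo} → lossless.
Decomposition 2: common = {Dest}, closure = {Pilot, Dest, FlightNo} → lossy.
Decomposition 3: common = {Pilot, Origin}, closure = {Pilot, Origin} → lossy.

Decomposition 1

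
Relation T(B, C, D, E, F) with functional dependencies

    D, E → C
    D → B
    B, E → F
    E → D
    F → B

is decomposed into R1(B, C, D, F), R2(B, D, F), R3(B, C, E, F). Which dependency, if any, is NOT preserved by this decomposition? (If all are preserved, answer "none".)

Check E → D: no single fragment contains all of {D, E}, and the restricted closure of {E} across the fragments never reaches {D}.
D, E → C is preserved.
D → B is preserved.
B, E → F is preserved.
F → B is preserved.

E → D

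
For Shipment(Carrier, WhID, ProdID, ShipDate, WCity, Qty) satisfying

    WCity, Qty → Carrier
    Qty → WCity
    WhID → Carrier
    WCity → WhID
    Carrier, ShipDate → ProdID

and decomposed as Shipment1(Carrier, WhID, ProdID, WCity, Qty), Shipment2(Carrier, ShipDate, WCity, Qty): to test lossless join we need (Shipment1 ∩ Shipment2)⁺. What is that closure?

Carrier, WhID, WCity, Qty

Shipment1 ∩ Shipment2 = {Carrier, WCity, Qty}.
WCity → WhID applies, adding WhID
Closure: {Carrier, WhID, WCity, Qty}.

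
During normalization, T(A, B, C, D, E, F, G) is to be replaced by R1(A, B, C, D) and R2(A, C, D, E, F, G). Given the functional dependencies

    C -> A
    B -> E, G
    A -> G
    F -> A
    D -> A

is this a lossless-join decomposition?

No

Common attributes: R1 ∩ R2 = {A, C, D}.
Closure of {A, C, D}: A → G applies, adding G. So (A, C, D)⁺ = {A, C, D, G}.
The closure contains neither all of R1 = {A, B, C, D} nor all of R2 = {A, C, D, E, F, G}, so the common attributes are not a superkey of either fragment. The join is lossy.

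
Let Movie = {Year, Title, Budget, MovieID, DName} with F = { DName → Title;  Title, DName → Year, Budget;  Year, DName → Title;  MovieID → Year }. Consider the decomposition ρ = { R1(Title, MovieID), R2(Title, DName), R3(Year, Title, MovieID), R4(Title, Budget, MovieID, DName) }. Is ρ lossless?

Chase test. Columns are Year, Title, Budget, MovieID, DName; row i has aⱼ where attribute j ∈ Ri, else bᵢⱼ.
Initial tableau (one row per fragment):
  row 1: b11 a2 b13 a4 b15
  row 2: b21 a2 b23 b24 a5
  row 3: a1 a2 b33 a4 b35
  row 4: b41 a2 a3 a4 a5
Rows 2 and 4 agree on Title, DName; apply Title, DName→Year, Budget and equate their Year, Budget entries.
Rows 1 and 3 agree on MovieID; apply MovieID→Year and equate their Year entries.
Rows 1 and 4 agree on MovieID; apply MovieID→Year and equate their Year entries.
Row 4 is now all distinguished symbols — the join is lossless.

Yes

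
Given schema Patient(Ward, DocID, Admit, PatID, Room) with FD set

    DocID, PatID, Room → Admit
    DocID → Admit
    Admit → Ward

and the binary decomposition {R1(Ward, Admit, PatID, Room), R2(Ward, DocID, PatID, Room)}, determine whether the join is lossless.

No

Common attributes: R1 ∩ R2 = {Ward, PatID, Room}.
No dependency enlarges {Ward, PatID, Room}, so (Ward, PatID, Room)⁺ = {Ward, PatID, Room}.
The closure contains neither all of R1 = {Ward, Admit, PatID, Room} nor all of R2 = {Ward, DocID, PatID, Room}, so the common attributes are not a superkey of either fragment. The join is lossy.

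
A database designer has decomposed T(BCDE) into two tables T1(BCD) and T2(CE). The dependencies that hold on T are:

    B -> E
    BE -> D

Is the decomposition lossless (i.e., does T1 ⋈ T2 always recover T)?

Common attributes: T1 ∩ T2 = {C}.
No dependency enlarges {C}, so (C)⁺ = {C}.
The closure contains neither all of T1 = {BCD} nor all of T2 = {CE}, so the common attributes are not a superkey of either fragment. The join is lossy.

No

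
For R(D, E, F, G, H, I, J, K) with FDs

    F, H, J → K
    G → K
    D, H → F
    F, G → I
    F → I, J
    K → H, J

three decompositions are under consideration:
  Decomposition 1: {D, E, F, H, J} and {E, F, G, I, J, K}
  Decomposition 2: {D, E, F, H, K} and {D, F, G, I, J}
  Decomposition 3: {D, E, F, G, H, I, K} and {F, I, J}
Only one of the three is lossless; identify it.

Decomposition 3

Decomposition 1: common = {E, F, J}, closure = {E, F, I, J} → lossy.
Decomposition 2: common = {D, F}, closure = {D, F, I, J} → lossy.
Decomposition 3: common = {F, I}, closure = {F, I, J} → lossless.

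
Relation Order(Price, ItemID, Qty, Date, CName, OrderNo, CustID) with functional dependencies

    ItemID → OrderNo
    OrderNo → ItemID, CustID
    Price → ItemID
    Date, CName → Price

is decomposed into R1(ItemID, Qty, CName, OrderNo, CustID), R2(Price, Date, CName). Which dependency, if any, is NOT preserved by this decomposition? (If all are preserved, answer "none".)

Price → ItemID

Check Price → ItemID: no single fragment contains all of {Price, ItemID}, and the restricted closure of {Price} across the fragments never reaches {ItemID}.
ItemID → OrderNo is preserved.
OrderNo → ItemID, CustID is preserved.
Date, CName → Price is preserved.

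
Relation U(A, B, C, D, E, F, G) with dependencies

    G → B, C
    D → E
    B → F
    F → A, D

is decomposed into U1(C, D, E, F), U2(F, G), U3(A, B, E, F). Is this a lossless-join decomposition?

Chase test. Columns are A, B, C, D, E, F, G; row i has aⱼ where attribute j ∈ Ui, else bᵢⱼ.
Initial tableau (one row per fragment):
  row 1: b11 b12 a3 a4 a5 a6 b17
  row 2: b21 b22 b23 b24 b25 a6 a7
  row 3: a1 a2 b33 b34 a5 a6 b37
Rows 1 and 2 agree on F; apply F→A, D and equate their A, D entries.
Rows 1 and 3 agree on F; apply F→A, D and equate their A, D entries.
Rows 1 and 2 agree on D; apply D→E and equate their E entries.
No row becomes fully distinguished — the join is lossy.

No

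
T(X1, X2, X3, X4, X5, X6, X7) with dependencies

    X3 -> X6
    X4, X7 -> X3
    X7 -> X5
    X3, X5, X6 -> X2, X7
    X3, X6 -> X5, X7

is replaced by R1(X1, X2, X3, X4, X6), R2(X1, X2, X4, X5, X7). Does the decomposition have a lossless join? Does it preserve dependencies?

lossy and not dependency-preserving

Lossless test: (X1, X2, X4)⁺ = {X1, X2, X4}, which is a superkey of neither fragment — lossy.
Dependency preservation: the restricted closure of {X4, X7} across the fragments never reaches {X3}, so X4, X7 → X3 cannot be enforced without a join — not preserved.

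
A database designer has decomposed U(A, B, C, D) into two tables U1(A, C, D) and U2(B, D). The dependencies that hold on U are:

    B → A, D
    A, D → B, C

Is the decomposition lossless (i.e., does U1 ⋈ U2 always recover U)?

Common attributes: U1 ∩ U2 = {D}.
No dependency enlarges {D}, so (D)⁺ = {D}.
The closure contains neither all of U1 = {A, C, D} nor all of U2 = {B, D}, so the common attributes are not a superkey of either fragment. The join is lossy.

No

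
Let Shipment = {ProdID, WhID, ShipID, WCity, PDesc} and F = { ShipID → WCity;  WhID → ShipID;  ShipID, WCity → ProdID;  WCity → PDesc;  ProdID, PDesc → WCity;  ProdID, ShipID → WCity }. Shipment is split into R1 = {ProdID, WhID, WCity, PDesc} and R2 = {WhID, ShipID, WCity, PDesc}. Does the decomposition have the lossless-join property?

Yes

Common attributes: R1 ∩ R2 = {WhID, WCity, PDesc}.
Closure of {WhID, WCity, PDesc}: WhID → ShipID applies, adding ShipID; ShipID, WCity → ProdID applies, adding ProdID. So (WhID, WCity, PDesc)⁺ = {ProdID, WhID, ShipID, WCity, PDesc}.
This closure contains every attribute of R1, so R1 ∩ R2 → R1. The join is lossless.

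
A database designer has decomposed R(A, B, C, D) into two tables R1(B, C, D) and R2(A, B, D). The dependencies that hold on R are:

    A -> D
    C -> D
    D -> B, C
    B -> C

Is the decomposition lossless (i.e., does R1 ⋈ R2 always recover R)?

Yes

Common attributes: R1 ∩ R2 = {B, D}.
Closure of {B, D}: D → B, C applies, adding C. So (B, D)⁺ = {B, C, D}.
This closure contains every attribute of R1, so R1 ∩ R2 → R1. The join is lossless.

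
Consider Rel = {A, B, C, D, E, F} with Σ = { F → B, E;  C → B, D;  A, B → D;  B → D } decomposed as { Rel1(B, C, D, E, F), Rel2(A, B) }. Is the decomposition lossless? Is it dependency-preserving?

Lossless test: (B)⁺ = {B, D}, which is a superkey of neither fragment — lossy.
Dependency preservation: A, B → D is not contained in any single fragment, but the restricted closure of its left-hand side across the fragments still reaches the right-hand side; the remaining FDs each lie inside some fragment. All dependencies are preserved.

lossy but dependency-preserving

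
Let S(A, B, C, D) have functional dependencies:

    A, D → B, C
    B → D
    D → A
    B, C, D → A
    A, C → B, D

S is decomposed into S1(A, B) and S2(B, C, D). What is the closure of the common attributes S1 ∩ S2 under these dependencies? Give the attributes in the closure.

S1 ∩ S2 = {B}.
B → D applies, adding D
D → A applies, adding A
A, D → B, C applies, adding C
Closure: {A, B, C, D}.

A, B, C, D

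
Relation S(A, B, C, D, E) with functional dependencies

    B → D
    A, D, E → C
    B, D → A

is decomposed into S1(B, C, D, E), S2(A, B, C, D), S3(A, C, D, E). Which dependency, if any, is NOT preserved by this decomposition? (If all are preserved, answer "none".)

B → D lies within S1.
A, D, E → C lies within S3.
B, D → A lies within S2.
Every dependency is enforceable on the fragments, so the decomposition is dependency-preserving.

none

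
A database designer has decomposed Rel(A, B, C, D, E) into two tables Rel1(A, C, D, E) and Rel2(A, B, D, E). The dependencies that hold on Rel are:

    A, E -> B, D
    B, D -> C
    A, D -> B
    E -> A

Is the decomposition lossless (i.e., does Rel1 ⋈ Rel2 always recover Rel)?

Common attributes: Rel1 ∩ Rel2 = {A, D, E}.
Closure of {A, D, E}: A, E → B, D applies, adding B; B, D → C applies, adding C. So (A, D, E)⁺ = {A, B, C, D, E}.
This closure contains every attribute of Rel1, so Rel1 ∩ Rel2 → Rel1. The join is lossless.

Yes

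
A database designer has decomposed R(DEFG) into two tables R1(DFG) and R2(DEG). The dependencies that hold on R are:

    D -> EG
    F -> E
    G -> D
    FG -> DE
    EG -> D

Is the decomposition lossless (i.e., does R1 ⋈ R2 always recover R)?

Yes

Common attributes: R1 ∩ R2 = {DG}.
Closure of {DG}: D → EG applies, adding E. So (DG)⁺ = {DEG}.
This closure contains every attribute of R2, so R1 ∩ R2 → R2. The join is lossless.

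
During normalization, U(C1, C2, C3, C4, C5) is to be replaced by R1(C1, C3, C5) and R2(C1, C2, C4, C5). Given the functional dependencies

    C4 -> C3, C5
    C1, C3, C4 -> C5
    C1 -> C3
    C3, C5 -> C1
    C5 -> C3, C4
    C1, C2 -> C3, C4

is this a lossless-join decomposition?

Yes

Common attributes: R1 ∩ R2 = {C1, C5}.
Closure of {C1, C5}: C1 → C3 applies, adding C3; C5 → C3, C4 applies, adding C4. So (C1, C5)⁺ = {C1, C3, C4, C5}.
This closure contains every attribute of R1, so R1 ∩ R2 → R1. The join is lossless.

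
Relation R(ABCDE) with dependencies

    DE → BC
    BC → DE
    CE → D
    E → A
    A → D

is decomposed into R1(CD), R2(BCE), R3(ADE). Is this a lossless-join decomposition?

Yes

Chase test. Columns are ABCDE; row i has aⱼ where attribute j ∈ Ri, else bᵢⱼ.
Initial tableau (one row per fragment):
  row 1: b11 b12 a3 a4 b15
  row 2: b21 a2 a3 b24 a5
  row 3: a1 b32 b33 a4 a5
Rows 2 and 3 agree on E; apply E→A and equate their A entries.
Rows 2 and 3 agree on A; apply A→D and equate their D entries.
Rows 2 and 3 agree on DE; apply DE→BC and equate their BC entries.
Row 2 is now all distinguished symbols — the join is lossless.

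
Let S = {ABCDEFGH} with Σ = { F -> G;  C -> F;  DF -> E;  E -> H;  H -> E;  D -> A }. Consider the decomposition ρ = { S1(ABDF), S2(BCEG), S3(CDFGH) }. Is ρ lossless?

Chase test. Columns are ABCDEFGH; row i has aⱼ where attribute j ∈ Si, else bᵢⱼ.
Initial tableau (one row per fragment):
  row 1: a1 a2 b13 a4 b15 a6 b17 b18
  row 2: b21 a2 a3 b24 a5 b26 a7 b28
  row 3: b31 b32 a3 a4 b35 a6 a7 a8
Rows 1 and 3 agree on F; apply F→G and equate their G entries.
Rows 2 and 3 agree on C; apply C→F and equate their F entries.
Rows 1 and 3 agree on DF; apply DF→E and equate their E entries.
Rows 1 and 3 agree on E; apply E→H and equate their H entries.
Rows 1 and 3 agree on D; apply D→A and equate their A entries.
No row becomes fully distinguished — the join is lossy.

No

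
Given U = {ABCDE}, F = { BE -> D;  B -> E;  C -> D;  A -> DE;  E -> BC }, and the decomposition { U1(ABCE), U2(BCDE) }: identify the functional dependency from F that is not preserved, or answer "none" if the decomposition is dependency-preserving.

none

BE → D lies within U2.
B → E lies within U1.
C → D lies within U2.
A → DE: restricted closure across fragments reaches DE.
E → BC lies within U1.
Every dependency is enforceable on the fragments, so the decomposition is dependency-preserving.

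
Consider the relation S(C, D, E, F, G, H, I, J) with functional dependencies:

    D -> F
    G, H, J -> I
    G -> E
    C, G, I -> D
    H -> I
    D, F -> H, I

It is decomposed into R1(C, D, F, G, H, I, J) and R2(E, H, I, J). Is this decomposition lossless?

No

Common attributes: R1 ∩ R2 = {H, I, J}.
No dependency enlarges {H, I, J}, so (H, I, J)⁺ = {H, I, J}.
The closure contains neither all of R1 = {C, D, F, G, H, I, J} nor all of R2 = {E, H, I, J}, so the common attributes are not a superkey of either fragment. The join is lossy.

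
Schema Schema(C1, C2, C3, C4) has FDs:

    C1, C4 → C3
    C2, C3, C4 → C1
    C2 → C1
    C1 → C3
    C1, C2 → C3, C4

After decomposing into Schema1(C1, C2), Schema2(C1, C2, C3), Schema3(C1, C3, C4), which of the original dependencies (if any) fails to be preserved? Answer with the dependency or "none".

Check C1, C2 → C3, C4: no single fragment contains all of {C1, C2, C3, C4}, and the restricted closure of {C1, C2} across the fragments never reaches {C3, C4}.
C1, C4 → C3 is preserved.
C2, C3, C4 → C1 is preserved.
C2 → C1 is preserved.
C1 → C3 is preserved.

C1, C2 → C3, C4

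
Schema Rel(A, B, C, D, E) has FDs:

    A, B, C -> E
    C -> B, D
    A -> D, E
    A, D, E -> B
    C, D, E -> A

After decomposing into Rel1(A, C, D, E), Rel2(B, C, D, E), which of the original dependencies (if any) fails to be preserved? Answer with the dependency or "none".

A, D, E -> B

Check A, D, E → B: no single fragment contains all of {A, B, D, E}, and the restricted closure of {A, D, E} across the fragments never reaches {B}.
A, B, C → E is preserved.
C → B, D is preserved.
A → D, E is preserved.
C, D, E → A is preserved.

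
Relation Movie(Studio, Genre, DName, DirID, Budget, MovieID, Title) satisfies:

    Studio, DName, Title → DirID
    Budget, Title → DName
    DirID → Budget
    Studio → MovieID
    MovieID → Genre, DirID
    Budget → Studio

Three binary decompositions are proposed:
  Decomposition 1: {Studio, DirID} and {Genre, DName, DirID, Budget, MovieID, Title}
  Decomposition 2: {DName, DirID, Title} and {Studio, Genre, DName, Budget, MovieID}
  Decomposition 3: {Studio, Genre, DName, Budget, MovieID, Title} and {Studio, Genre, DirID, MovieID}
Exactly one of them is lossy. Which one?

Decomposition 1: common = {DirID}, closure = {Studio, Genre, DirID, Budget, MovieID} → lossless.
Decomposition 2: common = {DName}, closure = {DName} → lossy.
Decomposition 3: common = {Studio, Genre, MovieID}, closure = {Studio, Genre, DirID, Budget, MovieID} → lossless.

Decomposition 2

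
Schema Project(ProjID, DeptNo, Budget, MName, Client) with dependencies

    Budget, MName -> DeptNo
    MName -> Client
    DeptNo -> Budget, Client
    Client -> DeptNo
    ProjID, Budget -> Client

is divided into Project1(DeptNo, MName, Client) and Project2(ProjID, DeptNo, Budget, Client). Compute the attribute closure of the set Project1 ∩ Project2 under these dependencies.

DeptNo, Budget, Client

Project1 ∩ Project2 = {DeptNo, Client}.
DeptNo → Budget, Client applies, adding Budget
Closure: {DeptNo, Budget, Client}.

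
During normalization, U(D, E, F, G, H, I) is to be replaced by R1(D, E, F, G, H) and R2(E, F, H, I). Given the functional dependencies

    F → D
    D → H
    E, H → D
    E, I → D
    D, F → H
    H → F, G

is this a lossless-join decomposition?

Yes

Common attributes: R1 ∩ R2 = {E, F, H}.
Closure of {E, F, H}: F → D applies, adding D; H → F, G applies, adding G. So (E, F, H)⁺ = {D, E, F, G, H}.
This closure contains every attribute of R1, so R1 ∩ R2 → R1. The join is lossless.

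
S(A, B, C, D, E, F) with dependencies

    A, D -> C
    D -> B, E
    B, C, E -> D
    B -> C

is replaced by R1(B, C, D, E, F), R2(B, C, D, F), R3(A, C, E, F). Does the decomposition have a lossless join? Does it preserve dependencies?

Lossless test (chase): Rows 1 and 2 agree on D; apply D→B, E and equate their B, E entries. No row becomes fully distinguished — the join is lossy.
Dependency preservation: A, D → C is not contained in any single fragment, but the restricted closure of its left-hand side across the fragments still reaches the right-hand side; the remaining FDs each lie inside some fragment. All dependencies are preserved.

lossy but dependency-preserving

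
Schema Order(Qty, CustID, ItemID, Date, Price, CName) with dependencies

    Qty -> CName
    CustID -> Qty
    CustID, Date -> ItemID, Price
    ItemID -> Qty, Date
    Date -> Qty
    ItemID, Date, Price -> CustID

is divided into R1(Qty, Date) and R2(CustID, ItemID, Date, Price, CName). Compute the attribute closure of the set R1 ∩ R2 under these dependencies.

R1 ∩ R2 = {Date}.
Date → Qty applies, adding Qty
Qty → CName applies, adding CName
Closure: {Qty, Date, CName}.

Qty, Date, CName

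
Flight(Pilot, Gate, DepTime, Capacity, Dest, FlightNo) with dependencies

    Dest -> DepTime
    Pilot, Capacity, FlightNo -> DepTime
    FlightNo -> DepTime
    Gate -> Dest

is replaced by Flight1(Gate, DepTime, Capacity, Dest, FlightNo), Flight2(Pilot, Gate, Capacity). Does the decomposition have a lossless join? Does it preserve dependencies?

Lossless test: (Gate, Capacity)⁺ = {Gate, DepTime, Capacity, Dest}, which is a superkey of neither fragment — lossy.
Dependency preservation: Pilot, Capacity, FlightNo → DepTime is not contained in any single fragment, but the restricted closure of its left-hand side across the fragments still reaches the right-hand side; the remaining FDs each lie inside some fragment. All dependencies are preserved.

lossy but dependency-preserving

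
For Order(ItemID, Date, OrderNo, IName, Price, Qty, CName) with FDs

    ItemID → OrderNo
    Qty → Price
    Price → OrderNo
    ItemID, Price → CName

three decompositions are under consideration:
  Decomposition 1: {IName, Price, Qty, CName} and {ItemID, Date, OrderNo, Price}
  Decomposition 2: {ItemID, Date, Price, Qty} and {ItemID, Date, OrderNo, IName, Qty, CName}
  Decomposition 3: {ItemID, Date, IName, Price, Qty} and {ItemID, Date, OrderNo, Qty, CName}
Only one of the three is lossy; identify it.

Decomposition 1: common = {Price}, closure = {OrderNo, Price} → lossy.
Decomposition 2: common = {ItemID, Date, Qty}, closure = {ItemID, Date, OrderNo, Price, Qty, CName} → lossless.
Decomposition 3: common = {ItemID, Date, Qty}, closure = {ItemID, Date, OrderNo, Price, Qty, CName} → lossless.

Decomposition 1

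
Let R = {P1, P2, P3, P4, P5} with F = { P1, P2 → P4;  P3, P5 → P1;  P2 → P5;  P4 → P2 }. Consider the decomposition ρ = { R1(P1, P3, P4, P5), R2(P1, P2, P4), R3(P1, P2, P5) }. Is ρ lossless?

Chase test. Columns are P1, P2, P3, P4, P5; row i has aⱼ where attribute j ∈ Ri, else bᵢⱼ.
Initial tableau (one row per fragment):
  row 1: a1 b12 a3 a4 a5
  row 2: a1 a2 b23 a4 b25
  row 3: a1 a2 b33 b34 a5
Rows 2 and 3 agree on P1, P2; apply P1, P2→P4 and equate their P4 entries.
Rows 2 and 3 agree on P2; apply P2→P5 and equate their P5 entries.
Rows 1 and 2 agree on P4; apply P4→P2 and equate their P2 entries.
Row 1 is now all distinguished symbols — the join is lossless.

Yes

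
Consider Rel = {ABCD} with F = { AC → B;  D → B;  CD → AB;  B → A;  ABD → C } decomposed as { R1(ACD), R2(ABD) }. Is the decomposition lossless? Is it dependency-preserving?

lossless but not dependency-preserving

Lossless test: (AD)⁺ = {ABCD}, which contains all of one fragment — lossless.
Dependency preservation: the restricted closure of {AC} across the fragments never reaches {B}, so AC → B cannot be enforced without a join — not preserved.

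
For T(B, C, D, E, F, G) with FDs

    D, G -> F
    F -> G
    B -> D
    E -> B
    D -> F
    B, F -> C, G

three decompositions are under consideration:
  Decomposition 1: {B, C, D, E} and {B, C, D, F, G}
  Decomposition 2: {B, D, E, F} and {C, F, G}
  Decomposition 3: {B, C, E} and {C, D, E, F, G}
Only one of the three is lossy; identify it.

Decomposition 1: common = {B, C, D}, closure = {B, C, D, F, G} → lossless.
Decomposition 2: common = {F}, closure = {F, G} → lossy.
Decomposition 3: common = {C, E}, closure = {B, C, D, E, F, G} → lossless.

Decomposition 2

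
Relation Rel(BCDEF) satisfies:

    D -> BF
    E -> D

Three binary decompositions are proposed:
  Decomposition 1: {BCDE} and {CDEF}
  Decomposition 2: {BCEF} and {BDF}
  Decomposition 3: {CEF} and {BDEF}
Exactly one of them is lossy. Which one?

Decomposition 1: common = {CDE}, closure = {BCDEF} → lossless.
Decomposition 2: common = {BF}, closure = {BF} → lossy.
Decomposition 3: common = {EF}, closure = {BDEF} → lossless.

Decomposition 2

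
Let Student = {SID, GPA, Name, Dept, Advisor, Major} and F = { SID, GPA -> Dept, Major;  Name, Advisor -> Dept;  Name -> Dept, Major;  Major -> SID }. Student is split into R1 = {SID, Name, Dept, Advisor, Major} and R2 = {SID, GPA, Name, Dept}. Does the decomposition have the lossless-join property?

No

Common attributes: R1 ∩ R2 = {SID, Name, Dept}.
Closure of {SID, Name, Dept}: Name → Dept, Major applies, adding Major. So (SID, Name, Dept)⁺ = {SID, Name, Dept, Major}.
The closure contains neither all of R1 = {SID, Name, Dept, Advisor, Major} nor all of R2 = {SID, GPA, Name, Dept}, so the common attributes are not a superkey of either fragment. The join is lossy.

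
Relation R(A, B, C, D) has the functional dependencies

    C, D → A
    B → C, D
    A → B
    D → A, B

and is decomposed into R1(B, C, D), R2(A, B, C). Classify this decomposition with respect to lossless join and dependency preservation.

Lossless test: (B, C)⁺ = {A, B, C, D}, which contains all of one fragment — lossless.
Dependency preservation: C, D → A; D → A, B are not contained in any single fragment, but the restricted closure of each left-hand side across the fragments still reaches the right-hand side; the remaining FDs each lie inside some fragment. All dependencies are preserved.

lossless and dependency-preserving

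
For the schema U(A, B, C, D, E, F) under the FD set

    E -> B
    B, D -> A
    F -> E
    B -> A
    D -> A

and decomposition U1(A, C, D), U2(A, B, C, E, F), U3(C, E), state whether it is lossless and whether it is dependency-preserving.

lossy but dependency-preserving

Lossless test (chase): Rows 2 and 3 agree on E; apply E→B and equate their B entries. Rows 2 and 3 agree on B; apply B→A and equate their A entries. No row becomes fully distinguished — the join is lossy.
Dependency preservation: B, D → A is not contained in any single fragment, but the restricted closure of its left-hand side across the fragments still reaches the right-hand side; the remaining FDs each lie inside some fragment. All dependencies are preserved.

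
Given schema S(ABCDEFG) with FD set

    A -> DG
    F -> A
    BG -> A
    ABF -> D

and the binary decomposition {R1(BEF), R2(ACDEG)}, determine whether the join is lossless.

Common attributes: R1 ∩ R2 = {E}.
No dependency enlarges {E}, so (E)⁺ = {E}.
The closure contains neither all of R1 = {BEF} nor all of R2 = {ACDEG}, so the common attributes are not a superkey of either fragment. The join is lossy.

No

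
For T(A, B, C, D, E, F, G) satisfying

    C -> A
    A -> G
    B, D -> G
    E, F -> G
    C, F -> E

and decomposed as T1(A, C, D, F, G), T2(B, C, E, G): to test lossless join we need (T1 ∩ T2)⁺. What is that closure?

A, C, G

T1 ∩ T2 = {C, G}.
C → A applies, adding A
Closure: {A, C, G}.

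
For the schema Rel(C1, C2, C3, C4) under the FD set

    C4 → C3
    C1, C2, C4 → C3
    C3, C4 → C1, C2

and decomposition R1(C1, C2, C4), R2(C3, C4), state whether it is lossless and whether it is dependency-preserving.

Lossless test: (C4)⁺ = {C1, C2, C3, C4}, which contains all of one fragment — lossless.
Dependency preservation: C1, C2, C4 → C3; C3, C4 → C1, C2 are not contained in any single fragment, but the restricted closure of each left-hand side across the fragments still reaches the right-hand side; the remaining FDs each lie inside some fragment. All dependencies are preserved.

lossless and dependency-preserving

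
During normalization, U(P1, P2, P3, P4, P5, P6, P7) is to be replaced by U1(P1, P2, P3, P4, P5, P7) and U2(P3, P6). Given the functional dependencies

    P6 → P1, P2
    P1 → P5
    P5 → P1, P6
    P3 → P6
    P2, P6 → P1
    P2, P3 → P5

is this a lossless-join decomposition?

Common attributes: U1 ∩ U2 = {P3}.
Closure of {P3}: P3 → P6 applies, adding P6; P6 → P1, P2 applies, adding P1, P2; P1 → P5 applies, adding P5. So (P3)⁺ = {P1, P2, P3, P5, P6}.
This closure contains every attribute of U2, so U1 ∩ U2 → U2. The join is lossless.

Yes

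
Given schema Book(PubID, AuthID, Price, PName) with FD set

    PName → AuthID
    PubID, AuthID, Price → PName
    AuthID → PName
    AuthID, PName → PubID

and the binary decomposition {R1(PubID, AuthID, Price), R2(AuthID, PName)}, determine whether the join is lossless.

Yes

Common attributes: R1 ∩ R2 = {AuthID}.
Closure of {AuthID}: AuthID → PName applies, adding PName; AuthID, PName → PubID applies, adding PubID. So (AuthID)⁺ = {PubID, AuthID, PName}.
This closure contains every attribute of R2, so R1 ∩ R2 → R2. The join is lossless.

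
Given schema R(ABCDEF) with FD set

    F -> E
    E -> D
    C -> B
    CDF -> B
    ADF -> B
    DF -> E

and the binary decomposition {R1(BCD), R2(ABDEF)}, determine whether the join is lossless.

Common attributes: R1 ∩ R2 = {BD}.
No dependency enlarges {BD}, so (BD)⁺ = {BD}.
The closure contains neither all of R1 = {BCD} nor all of R2 = {ABDEF}, so the common attributes are not a superkey of either fragment. The join is lossy.

No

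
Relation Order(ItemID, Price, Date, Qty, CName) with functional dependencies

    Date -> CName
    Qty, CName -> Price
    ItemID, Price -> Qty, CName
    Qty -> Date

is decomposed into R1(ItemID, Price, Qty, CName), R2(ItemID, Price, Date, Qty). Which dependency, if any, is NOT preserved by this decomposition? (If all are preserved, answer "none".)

Date -> CName

Check Date → CName: no single fragment contains all of {Date, CName}, and the restricted closure of {Date} across the fragments never reaches {CName}.
Qty, CName → Price is preserved.
ItemID, Price → Qty, CName is preserved.
Qty → Date is preserved.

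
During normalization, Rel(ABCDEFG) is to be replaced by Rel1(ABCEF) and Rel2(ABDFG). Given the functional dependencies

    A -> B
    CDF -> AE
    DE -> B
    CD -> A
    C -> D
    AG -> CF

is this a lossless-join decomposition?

Common attributes: Rel1 ∩ Rel2 = {ABF}.
No dependency enlarges {ABF}, so (ABF)⁺ = {ABF}.
The closure contains neither all of Rel1 = {ABCEF} nor all of Rel2 = {ABDFG}, so the common attributes are not a superkey of either fragment. The join is lossy.

No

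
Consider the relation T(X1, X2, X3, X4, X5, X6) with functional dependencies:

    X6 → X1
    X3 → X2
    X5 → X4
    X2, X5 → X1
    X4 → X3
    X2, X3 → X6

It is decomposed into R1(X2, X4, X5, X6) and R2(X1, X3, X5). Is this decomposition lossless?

Common attributes: R1 ∩ R2 = {X5}.
Closure of {X5}: X5 → X4 applies, adding X4; X4 → X3 applies, adding X3; X3 → X2 applies, adding X2; X2, X5 → X1 applies, adding X1; X2, X3 → X6 applies, adding X6. So (X5)⁺ = {X1, X2, X3, X4, X5, X6}.
This closure contains every attribute of R1, so R1 ∩ R2 → R1. The join is lossless.

Yes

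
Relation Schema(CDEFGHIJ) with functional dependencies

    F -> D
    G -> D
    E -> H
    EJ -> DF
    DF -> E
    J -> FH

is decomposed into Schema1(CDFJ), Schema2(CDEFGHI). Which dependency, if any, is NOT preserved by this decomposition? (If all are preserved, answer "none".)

none

F → D lies within Schema1.
G → D lies within Schema2.
E → H lies within Schema2.
EJ → DF: restricted closure across fragments reaches DF.
DF → E lies within Schema2.
J → FH: restricted closure across fragments reaches FH.
Every dependency is enforceable on the fragments, so the decomposition is dependency-preserving.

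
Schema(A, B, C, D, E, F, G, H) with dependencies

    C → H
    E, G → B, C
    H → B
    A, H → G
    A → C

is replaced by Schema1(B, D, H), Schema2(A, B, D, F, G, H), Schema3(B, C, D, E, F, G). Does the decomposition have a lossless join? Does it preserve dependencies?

Lossless test (chase): applying each FD to every pair of rows produces no changes in the tableau, so no row becomes fully distinguished — the join is lossy.
Dependency preservation: the restricted closure of {C} across the fragments never reaches {H}, so C → H cannot be enforced without a join — not preserved.

lossy and not dependency-preserving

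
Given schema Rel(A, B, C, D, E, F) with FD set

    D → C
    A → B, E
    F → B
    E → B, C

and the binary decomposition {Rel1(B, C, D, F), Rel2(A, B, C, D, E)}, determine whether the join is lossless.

Common attributes: Rel1 ∩ Rel2 = {B, C, D}.
No dependency enlarges {B, C, D}, so (B, C, D)⁺ = {B, C, D}.
The closure contains neither all of Rel1 = {B, C, D, F} nor all of Rel2 = {A, B, C, D, E}, so the common attributes are not a superkey of either fragment. The join is lossy.

No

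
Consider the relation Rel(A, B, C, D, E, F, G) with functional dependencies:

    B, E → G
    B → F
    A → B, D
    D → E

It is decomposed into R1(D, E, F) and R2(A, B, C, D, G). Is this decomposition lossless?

No

Common attributes: R1 ∩ R2 = {D}.
Closure of {D}: D → E applies, adding E. So (D)⁺ = {D, E}.
The closure contains neither all of R1 = {D, E, F} nor all of R2 = {A, B, C, D, G}, so the common attributes are not a superkey of either fragment. The join is lossy.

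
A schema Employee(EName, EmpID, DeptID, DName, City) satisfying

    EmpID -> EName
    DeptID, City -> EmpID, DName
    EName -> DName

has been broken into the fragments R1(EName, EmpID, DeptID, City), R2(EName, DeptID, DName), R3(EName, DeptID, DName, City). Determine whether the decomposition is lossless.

Yes

Chase test. Columns are EName, EmpID, DeptID, DName, City; row i has aⱼ where attribute j ∈ Ri, else bᵢⱼ.
Initial tableau (one row per fragment):
  row 1: a1 a2 a3 b14 a5
  row 2: a1 b22 a3 a4 b25
  row 3: a1 b32 a3 a4 a5
Rows 1 and 3 agree on DeptID, City; apply DeptID, City→EmpID, DName and equate their EmpID, DName entries.
Row 1 is now all distinguished symbols — the join is lossless.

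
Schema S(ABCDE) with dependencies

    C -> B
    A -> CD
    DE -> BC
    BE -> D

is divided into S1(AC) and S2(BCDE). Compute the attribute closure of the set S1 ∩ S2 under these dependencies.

BC

S1 ∩ S2 = {C}.
C → B applies, adding B
Closure: {BC}.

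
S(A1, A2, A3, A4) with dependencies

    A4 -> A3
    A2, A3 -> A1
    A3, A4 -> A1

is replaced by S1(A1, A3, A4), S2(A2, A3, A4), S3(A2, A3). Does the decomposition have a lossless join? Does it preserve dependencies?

lossless but not dependency-preserving

Lossless test (chase): Rows 2 and 3 agree on A2, A3; apply A2, A3→A1 and equate their A1 entries. Rows 1 and 2 agree on A3, A4; apply A3, A4→A1 and equate their A1 entries. Row 2 is now all distinguished symbols — the join is lossless.
Dependency preservation: the restricted closure of {A2, A3} across the fragments never reaches {A1}, so A2, A3 → A1 cannot be enforced without a join — not preserved.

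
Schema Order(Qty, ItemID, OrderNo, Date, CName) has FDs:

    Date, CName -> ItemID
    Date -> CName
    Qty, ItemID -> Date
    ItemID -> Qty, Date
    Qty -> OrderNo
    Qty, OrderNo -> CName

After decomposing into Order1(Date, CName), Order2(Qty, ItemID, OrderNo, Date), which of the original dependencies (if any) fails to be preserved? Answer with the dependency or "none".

Check Qty, OrderNo → CName: no single fragment contains all of {Qty, OrderNo, CName}, and the restricted closure of {Qty, OrderNo} across the fragments never reaches {CName}.
Date, CName → ItemID is preserved.
Date → CName is preserved.
Qty, ItemID → Date is preserved.
ItemID → Qty, Date is preserved.
Qty → OrderNo is preserved.

Qty, OrderNo -> CName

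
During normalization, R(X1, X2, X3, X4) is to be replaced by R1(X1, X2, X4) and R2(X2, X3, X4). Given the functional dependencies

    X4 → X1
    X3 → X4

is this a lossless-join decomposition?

Common attributes: R1 ∩ R2 = {X2, X4}.
Closure of {X2, X4}: X4 → X1 applies, adding X1. So (X2, X4)⁺ = {X1, X2, X4}.
This closure contains every attribute of R1, so R1 ∩ R2 → R1. The join is lossless.

Yes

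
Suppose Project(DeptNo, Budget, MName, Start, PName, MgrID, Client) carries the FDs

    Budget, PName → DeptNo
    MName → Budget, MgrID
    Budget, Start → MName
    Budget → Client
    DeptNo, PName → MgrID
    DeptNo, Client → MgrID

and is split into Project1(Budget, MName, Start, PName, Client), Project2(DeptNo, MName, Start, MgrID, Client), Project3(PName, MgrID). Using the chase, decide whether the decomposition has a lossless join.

Chase test. Columns are DeptNo, Budget, MName, Start, PName, MgrID, Client; row i has aⱼ where attribute j ∈ Projecti, else bᵢⱼ.
Initial tableau (one row per fragment):
  row 1: b11 a2 a3 a4 a5 b16 a7
  row 2: a1 b22 a3 a4 b25 a6 a7
  row 3: b31 b32 b33 b34 a5 a6 b37
Rows 1 and 2 agree on MName; apply MName→Budget, MgrID and equate their Budget, MgrID entries.
No row becomes fully distinguished — the join is lossy.

No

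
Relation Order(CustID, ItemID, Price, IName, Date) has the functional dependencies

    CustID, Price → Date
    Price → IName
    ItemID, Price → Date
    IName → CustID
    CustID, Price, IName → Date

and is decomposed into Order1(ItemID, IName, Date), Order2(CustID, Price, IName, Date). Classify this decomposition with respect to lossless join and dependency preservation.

lossy but dependency-preserving

Lossless test: (IName, Date)⁺ = {CustID, IName, Date}, which is a superkey of neither fragment — lossy.
Dependency preservation: ItemID, Price → Date is not contained in any single fragment, but the restricted closure of its left-hand side across the fragments still reaches the right-hand side; the remaining FDs each lie inside some fragment. All dependencies are preserved.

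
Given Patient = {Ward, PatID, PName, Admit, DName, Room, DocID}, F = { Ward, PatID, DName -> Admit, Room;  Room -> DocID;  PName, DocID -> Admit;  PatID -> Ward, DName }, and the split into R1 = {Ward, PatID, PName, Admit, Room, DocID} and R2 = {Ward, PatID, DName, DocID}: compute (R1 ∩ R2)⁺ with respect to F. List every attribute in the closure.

R1 ∩ R2 = {Ward, PatID, DocID}.
PatID → Ward, DName applies, adding DName
Ward, PatID, DName → Admit, Room applies, adding Admit, Room
Closure: {Ward, PatID, Admit, DName, Room, DocID}.

Ward, PatID, Admit, DName, Room, DocID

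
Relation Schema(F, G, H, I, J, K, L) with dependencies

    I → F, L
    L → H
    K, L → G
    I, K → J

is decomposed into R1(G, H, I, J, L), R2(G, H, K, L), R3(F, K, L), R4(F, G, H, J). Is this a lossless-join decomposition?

No

Chase test. Columns are F, G, H, I, J, K, L; row i has aⱼ where attribute j ∈ Ri, else bᵢⱼ.
Initial tableau (one row per fragment):
  row 1: b11 a2 a3 a4 a5 b16 a7
  row 2: b21 a2 a3 b24 b25 a6 a7
  row 3: a1 b32 b33 b34 b35 a6 a7
  row 4: a1 a2 a3 b44 a5 b46 b47
Rows 1 and 3 agree on L; apply L→H and equate their H entries.
Rows 2 and 3 agree on K, L; apply K, L→G and equate their G entries.
No row becomes fully distinguished — the join is lossy.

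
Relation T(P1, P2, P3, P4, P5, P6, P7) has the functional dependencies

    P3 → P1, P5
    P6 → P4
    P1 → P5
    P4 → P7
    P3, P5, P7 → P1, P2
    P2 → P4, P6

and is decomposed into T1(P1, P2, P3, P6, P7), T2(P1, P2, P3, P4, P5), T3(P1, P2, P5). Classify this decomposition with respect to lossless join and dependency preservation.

Lossless test (chase): Rows 1 and 2 agree on P3; apply P3→P1, P5 and equate their P1, P5 entries. Rows 1 and 2 agree on P2; apply P2→P4, P6 and equate their P4, P6 entries. Rows 1 and 3 agree on P2; apply P2→P4, P6 and equate their P4, P6 entries. Rows 1 and 2 agree on P4; apply P4→P7 and equate their P7 entries. Rows 1 and 3 agree on P4; apply P4→P7 and equate their P7 entries. Row 1 is now all distinguished symbols — the join is lossless.
Dependency preservation: the restricted closure of {P6} across the fragments never reaches {P4}, so P6 → P4 cannot be enforced without a join — not preserved.

lossless but not dependency-preserving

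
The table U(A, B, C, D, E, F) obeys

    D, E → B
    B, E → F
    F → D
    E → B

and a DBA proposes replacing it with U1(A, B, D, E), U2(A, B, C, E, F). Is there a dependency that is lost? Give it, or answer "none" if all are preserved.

Check F → D: no single fragment contains all of {D, F}, and the restricted closure of {F} across the fragments never reaches {D}.
D, E → B is preserved.
B, E → F is preserved.
E → B is preserved.

F → D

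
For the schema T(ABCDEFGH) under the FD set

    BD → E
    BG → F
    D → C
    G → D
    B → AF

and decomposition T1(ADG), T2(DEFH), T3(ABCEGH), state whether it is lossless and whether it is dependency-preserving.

lossy and not dependency-preserving

Lossless test (chase): Rows 1 and 2 agree on D; apply D→C and equate their C entries. Rows 1 and 3 agree on G; apply G→D and equate their D entries. Rows 1 and 3 agree on D; apply D→C and equate their C entries. No row becomes fully distinguished — the join is lossy.
Dependency preservation: the restricted closure of {BD} across the fragments never reaches {E}, so BD → E cannot be enforced without a join — not preserved.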